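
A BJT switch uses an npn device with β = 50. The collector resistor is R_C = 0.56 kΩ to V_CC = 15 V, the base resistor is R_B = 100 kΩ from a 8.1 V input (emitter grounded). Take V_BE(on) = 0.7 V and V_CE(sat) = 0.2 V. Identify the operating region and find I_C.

Assume active. Base-emitter loop: I_B = (V_BB − V_BE)/R_B = (8.1 − 0.7)/100 = 0.074 mA.
I_C = β·I_B = 50×0.074 = 3.7 mA.
V_CE = V_CC − I_C·R_C = 15 − 3.7×0.56 = 12.9 V > V_CE(sat), so the active-region assumption holds.

active; I_C ≈ 3.7 mA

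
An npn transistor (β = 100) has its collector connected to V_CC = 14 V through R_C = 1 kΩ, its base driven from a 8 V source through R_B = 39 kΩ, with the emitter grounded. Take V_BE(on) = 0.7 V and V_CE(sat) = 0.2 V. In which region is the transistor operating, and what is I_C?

Assume active: I_B = (8 − 0.7)/39 = 0.187 mA, giving I_C = β·I_B = 18.7 mA.
But then V_CE = 14 − 18.7×1 = -4.72 V < V_CE(sat) = 0.2 V — impossible in the active region.
So the transistor is saturated. With V_CE = 0.2 V, I_C = (V_CC − 0.2)/R_C = 13.8/1 = 13.8 mA.
Check: β·I_B = 18.7 mA > I_C = 13.8 mA, confirming saturation.

saturation; I_C ≈ 14 mA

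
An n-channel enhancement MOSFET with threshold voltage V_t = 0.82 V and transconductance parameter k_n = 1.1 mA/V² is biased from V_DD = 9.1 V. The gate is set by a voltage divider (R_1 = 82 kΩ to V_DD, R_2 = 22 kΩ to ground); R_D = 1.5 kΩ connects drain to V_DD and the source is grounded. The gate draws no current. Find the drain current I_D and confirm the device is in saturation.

I_D ≈ 0.67 mA

V_G = V_DD·R_2/(R_1+R_2) = 9.1×22/104 = 1.92 V. With the source grounded, V_GS = V_G = 1.92 V.
Assume saturation: I_D = (k_n/2)(V_GS − V_t)² = (1.1/2)×(1.92 − 0.82)² = 0.55×1.1² = 0.672 mA.
V_DS = V_DD − I_D·R_D = 9.1 − 0.672×1.5 = 8.09 V.
Saturation requires V_DS ≥ V_GS − V_t = 1.1 V; 8.09 ≥ 1.1 ✓.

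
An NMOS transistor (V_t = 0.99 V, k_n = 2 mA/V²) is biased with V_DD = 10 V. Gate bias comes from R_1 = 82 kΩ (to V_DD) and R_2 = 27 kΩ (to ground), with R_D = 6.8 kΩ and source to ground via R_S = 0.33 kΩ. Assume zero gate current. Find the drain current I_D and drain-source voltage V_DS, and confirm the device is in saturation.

V_G = V_DD·R_2/(R_1+R_2) = 10×27/109 = 2.48 V.
Assume saturation: I_D = (k_n/2)(V_GS − V_t)² with V_GS = V_G − I_D·R_S = 2.48 − 0.33·I_D.
Substituting gives 0.109·I_D² − 1.98·I_D + 2.21 = 0, with roots I_D = 1.19 or 17 mA.
The root I_D = 17 mA gives V_GS = -3.13 V ≤ V_t, so take I_D = 1.19 mA.
Then V_GS = 2.08 V and V_DS = V_DD − I_D(R_D+R_S) = 10 − 1.19×7.13 = 1.48 V.
Saturation requires V_DS ≥ V_GS − V_t = 1.09 V; 1.48 ≥ 1.09 ✓.

I_D ≈ 1.2 mA, V_DS ≈ 1.5 V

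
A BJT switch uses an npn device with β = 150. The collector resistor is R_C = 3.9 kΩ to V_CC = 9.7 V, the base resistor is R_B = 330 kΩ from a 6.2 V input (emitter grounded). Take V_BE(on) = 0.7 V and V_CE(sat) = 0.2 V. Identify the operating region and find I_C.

saturation; I_C ≈ 2.4 mA

Assume active: I_B = (6.2 − 0.7)/330 = 0.0167 mA, giving I_C = β·I_B = 2.5 mA.
But then V_CE = 9.7 − 2.5×3.9 = -0.05 V < V_CE(sat) = 0.2 V — impossible in the active region.
So the transistor is saturated. With V_CE = 0.2 V, I_C = (V_CC − 0.2)/R_C = 9.5/3.9 = 2.44 mA.
Check: β·I_B = 2.5 mA > I_C = 2.44 mA, confirming saturation.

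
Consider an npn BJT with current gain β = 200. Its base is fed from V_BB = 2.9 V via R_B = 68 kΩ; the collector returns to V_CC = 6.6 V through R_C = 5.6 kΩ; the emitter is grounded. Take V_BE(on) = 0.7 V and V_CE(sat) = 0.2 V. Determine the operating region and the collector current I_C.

Assume active: I_B = (2.9 − 0.7)/68 = 0.0324 mA, giving I_C = β·I_B = 6.47 mA.
But then V_CE = 6.6 − 6.47×5.6 = -29.6 V < V_CE(sat) = 0.2 V — impossible in the active region.
So the transistor is saturated. With V_CE = 0.2 V, I_C = (V_CC − 0.2)/R_C = 6.4/5.6 = 1.14 mA.
Check: β·I_B = 6.47 mA > I_C = 1.14 mA, confirming saturation.

saturation; I_C ≈ 1.1 mA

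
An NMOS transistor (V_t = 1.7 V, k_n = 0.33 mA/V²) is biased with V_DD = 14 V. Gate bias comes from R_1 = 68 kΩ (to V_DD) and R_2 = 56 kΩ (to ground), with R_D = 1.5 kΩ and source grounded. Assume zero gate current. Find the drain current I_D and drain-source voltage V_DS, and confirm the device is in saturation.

I_D ≈ 3.5 mA, V_DS ≈ 8.7 V

V_G = V_DD·R_2/(R_1+R_2) = 14×56/124 = 6.32 V. With the source grounded, V_GS = V_G = 6.32 V.
Assume saturation: I_D = (k_n/2)(V_GS − V_t)² = (0.33/2)×(6.32 − 1.7)² = 0.165×4.62² = 3.53 mA.
V_DS = V_DD − I_D·R_D = 14 − 3.53×1.5 = 8.71 V.
Saturation requires V_DS ≥ V_GS − V_t = 4.62 V; 8.71 ≥ 4.62 ✓.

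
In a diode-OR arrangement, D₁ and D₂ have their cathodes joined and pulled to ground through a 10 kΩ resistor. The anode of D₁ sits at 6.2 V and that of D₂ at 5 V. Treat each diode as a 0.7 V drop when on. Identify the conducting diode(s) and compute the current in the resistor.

Only D₁ conducts; I_R ≈ 0.55 mA

Assume both conduct. Then node N would need to be at both 6.2−0.7 = 5.5 V and 5−0.7 = 4.3 V, which is impossible.
Assume only D₁ conducts: V_N = 6.2 − 0.7 = 5.5 V, so I_R = 5.5/10 = 0.55 mA.
Check D₂: its anode-to-cathode voltage is 5 − 5.5 = -0.5 V < 0.7 V, so it is off. The assumption is consistent.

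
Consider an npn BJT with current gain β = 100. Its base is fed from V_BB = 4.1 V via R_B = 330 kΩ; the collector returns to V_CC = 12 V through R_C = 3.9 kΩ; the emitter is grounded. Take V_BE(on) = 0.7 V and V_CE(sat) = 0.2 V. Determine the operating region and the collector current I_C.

Assume active. Base-emitter loop: I_B = (V_BB − V_BE)/R_B = (4.1 − 0.7)/330 = 0.0103 mA.
I_C = β·I_B = 100×0.0103 = 1.03 mA.
V_CE = V_CC − I_C·R_C = 12 − 1.03×3.9 = 7.98 V > V_CE(sat), so the active-region assumption holds.

active; I_C ≈ 1 mA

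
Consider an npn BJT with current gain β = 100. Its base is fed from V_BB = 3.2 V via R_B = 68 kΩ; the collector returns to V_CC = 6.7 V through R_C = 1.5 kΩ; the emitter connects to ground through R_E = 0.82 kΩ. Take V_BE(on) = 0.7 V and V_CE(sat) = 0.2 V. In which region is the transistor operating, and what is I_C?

active; I_C ≈ 1.7 mA

Assume active. Base-emitter loop: I_B = (V_BB − V_BE)/(R_B + (β+1)R_E) = (3.2 − 0.7)/(68 + 101×0.82) = 0.0166 mA.
I_C = β·I_B = 100×0.0166 = 1.66 mA.
V_CE = V_CC − I_C·R_C − I_E·R_E = 6.7 − 1.66×1.5 − 1.67×0.82 = 2.84 V > V_CE(sat), so the active-region assumption holds.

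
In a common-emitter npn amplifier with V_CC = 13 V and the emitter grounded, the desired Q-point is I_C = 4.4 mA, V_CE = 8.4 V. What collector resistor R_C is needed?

R_C ≈ 1 kΩ

Collector loop: V_CC = I_C·R_C + V_CE.
R_C = (V_CC − V_CE)/I_C = (13 − 8.4)/4.4 = 1.05 kΩ.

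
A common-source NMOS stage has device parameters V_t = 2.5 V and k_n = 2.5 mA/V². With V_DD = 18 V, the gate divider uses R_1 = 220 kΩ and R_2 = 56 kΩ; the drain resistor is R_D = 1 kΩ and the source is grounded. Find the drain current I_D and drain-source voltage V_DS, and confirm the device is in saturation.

I_D ≈ 1.7 mA, V_DS ≈ 16 V

V_G = V_DD·R_2/(R_1+R_2) = 18×56/276 = 3.65 V. With the source grounded, V_GS = V_G = 3.65 V.
Assume saturation: I_D = (k_n/2)(V_GS − V_t)² = (2.5/2)×(3.65 − 2.5)² = 1.25×1.15² = 1.66 mA.
V_DS = V_DD − I_D·R_D = 18 − 1.66×1 = 16.3 V.
Saturation requires V_DS ≥ V_GS − V_t = 1.15 V; 16.3 ≥ 1.15 ✓.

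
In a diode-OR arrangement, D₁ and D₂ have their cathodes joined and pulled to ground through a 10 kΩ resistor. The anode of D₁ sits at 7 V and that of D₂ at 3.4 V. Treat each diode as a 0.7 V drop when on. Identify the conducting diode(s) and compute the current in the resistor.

Assume both conduct. Then node N would need to be at both 7−0.7 = 6.3 V and 3.4−0.7 = 2.7 V, which is impossible.
Assume only D₁ conducts: V_N = 7 − 0.7 = 6.3 V, so I_R = 6.3/10 = 0.63 mA.
Check D₂: its anode-to-cathode voltage is 3.4 − 6.3 = -2.9 V < 0.7 V, so it is off. The assumption is consistent.

Only D₁ conducts; I_R ≈ 0.63 mA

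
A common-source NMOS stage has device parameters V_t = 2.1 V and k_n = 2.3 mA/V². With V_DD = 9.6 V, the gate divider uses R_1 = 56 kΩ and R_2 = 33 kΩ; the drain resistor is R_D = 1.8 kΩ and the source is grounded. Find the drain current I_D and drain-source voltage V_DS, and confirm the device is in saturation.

I_D ≈ 2.4 mA, V_DS ≈ 5.2 V

V_G = V_DD·R_2/(R_1+R_2) = 9.6×33/89 = 3.56 V. With the source grounded, V_GS = V_G = 3.56 V.
Assume saturation: I_D = (k_n/2)(V_GS − V_t)² = (2.3/2)×(3.56 − 2.1)² = 1.15×1.46² = 2.45 mA.
V_DS = V_DD − I_D·R_D = 9.6 − 2.45×1.8 = 5.19 V.
Saturation requires V_DS ≥ V_GS − V_t = 1.46 V; 5.19 ≥ 1.46 ✓.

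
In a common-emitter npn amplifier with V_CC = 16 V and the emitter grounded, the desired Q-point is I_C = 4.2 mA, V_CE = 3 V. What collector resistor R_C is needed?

Collector loop: V_CC = I_C·R_C + V_CE.
R_C = (V_CC − V_CE)/I_C = (16 − 3)/4.2 = 3.1 kΩ.

R_C ≈ 3.1 kΩ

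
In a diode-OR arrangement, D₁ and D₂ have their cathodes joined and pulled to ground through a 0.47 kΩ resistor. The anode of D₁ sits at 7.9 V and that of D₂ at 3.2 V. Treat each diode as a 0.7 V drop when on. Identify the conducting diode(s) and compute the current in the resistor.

Assume both conduct. Then node N would need to be at both 7.9−0.7 = 7.2 V and 3.2−0.7 = 2.5 V, which is impossible.
Assume only D₁ conducts: V_N = 7.9 − 0.7 = 7.2 V, so I_R = 7.2/0.47 = 15.3 mA.
Check D₂: its anode-to-cathode voltage is 3.2 − 7.2 = -4 V < 0.7 V, so it is off. The assumption is consistent.

Only D₁ conducts; I_R ≈ 15 mA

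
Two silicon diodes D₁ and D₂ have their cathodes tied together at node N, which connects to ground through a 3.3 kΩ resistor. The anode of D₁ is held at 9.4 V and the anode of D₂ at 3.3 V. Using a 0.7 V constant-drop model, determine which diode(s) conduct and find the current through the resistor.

Assume both conduct. Then node N would need to be at both 9.4−0.7 = 8.7 V and 3.3−0.7 = 2.6 V, which is impossible.
Assume only D₁ conducts: V_N = 9.4 − 0.7 = 8.7 V, so I_R = 8.7/3.3 = 2.64 mA.
Check D₂: its anode-to-cathode voltage is 3.3 − 8.7 = -5.4 V < 0.7 V, so it is off. The assumption is consistent.

Only D₁ conducts; I_R ≈ 2.6 mA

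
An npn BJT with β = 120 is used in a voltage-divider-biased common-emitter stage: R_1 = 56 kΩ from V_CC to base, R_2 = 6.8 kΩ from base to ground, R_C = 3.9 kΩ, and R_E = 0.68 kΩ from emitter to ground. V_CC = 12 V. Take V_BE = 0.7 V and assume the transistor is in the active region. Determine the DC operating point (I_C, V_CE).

Thevenize the base divider: V_Th = V_CC·R_2/(R_1+R_2) = 12×6.8/62.8 = 1.3 V, R_Th = R_1‖R_2 = 6.06 kΩ.
Base-emitter loop: V_Th = I_B·R_Th + V_BE + (β+1)I_B·R_E, so I_B = (1.3 − 0.7) / (6.06 + 121×0.68) = 0.00678 mA.
I_C = β·I_B = 120×0.00678 = 0.814 mA, and I_E = (β+1)I_B = 0.821 mA.
V_CE = V_CC − I_C·R_C − I_E·R_E = 12 − 0.814×3.9 − 0.821×0.68 = 8.27 V.
V_CE = 8.27 V > 0.2 V confirms active-region operation.

I_C ≈ 0.81 mA, V_CE ≈ 8.3 V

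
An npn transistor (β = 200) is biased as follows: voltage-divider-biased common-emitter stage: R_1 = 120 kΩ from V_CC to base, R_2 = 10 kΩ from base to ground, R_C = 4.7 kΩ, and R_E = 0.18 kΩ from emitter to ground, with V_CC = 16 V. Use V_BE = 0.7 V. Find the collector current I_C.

Thevenize the base divider: V_Th = V_CC·R_2/(R_1+R_2) = 16×10/130 = 1.23 V, R_Th = R_1‖R_2 = 9.23 kΩ.
Base-emitter loop: V_Th = I_B·R_Th + V_BE + (β+1)I_B·R_E, so I_B = (1.23 − 0.7) / (9.23 + 201×0.18) = 0.0117 mA.
I_C = β·I_B = 200×0.0117 = 2.34 mA, and I_E = (β+1)I_B = 2.35 mA.
V_CE = V_CC − I_C·R_C − I_E·R_E = 16 − 2.34×4.7 − 2.35×0.18 = 4.59 V.
V_CE = 4.59 V > 0.2 V confirms active-region operation.

I_C ≈ 2.3 mA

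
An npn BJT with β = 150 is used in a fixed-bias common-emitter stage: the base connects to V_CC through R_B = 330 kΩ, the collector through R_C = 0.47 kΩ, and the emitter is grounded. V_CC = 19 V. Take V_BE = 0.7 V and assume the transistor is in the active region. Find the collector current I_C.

I_C ≈ 8.3 mA

Base loop: V_CC = I_B·R_B + V_BE, so I_B = (19 − 0.7)/330 kΩ = 0.0555 mA.
In the active region I_C = β·I_B = 150 × 0.0555 = 8.32 mA.
Collector loop: V_CE = V_CC − I_C·R_C = 19 − 8.32×0.47 = 15.1 V.
Since V_CE = 15.1 V > V_CE(sat) ≈ 0.2 V, the transistor is in the active region as assumed.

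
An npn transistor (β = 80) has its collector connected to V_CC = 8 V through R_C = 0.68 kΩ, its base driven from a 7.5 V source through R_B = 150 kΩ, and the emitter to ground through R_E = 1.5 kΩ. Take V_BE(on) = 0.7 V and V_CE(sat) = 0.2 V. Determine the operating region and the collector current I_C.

active; I_C ≈ 2 mA

Assume active. Base-emitter loop: I_B = (V_BB − V_BE)/(R_B + (β+1)R_E) = (7.5 − 0.7)/(150 + 81×1.5) = 0.025 mA.
I_C = β·I_B = 80×0.025 = 2 mA.
V_CE = V_CC − I_C·R_C − I_E·R_E = 8 − 2×0.68 − 2.03×1.5 = 3.59 V > V_CE(sat), so the active-region assumption holds.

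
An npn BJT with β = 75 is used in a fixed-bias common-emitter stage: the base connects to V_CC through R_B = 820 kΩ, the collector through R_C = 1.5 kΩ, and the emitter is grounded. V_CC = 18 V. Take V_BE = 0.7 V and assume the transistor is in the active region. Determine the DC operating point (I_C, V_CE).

Base loop: V_CC = I_B·R_B + V_BE, so I_B = (18 − 0.7)/820 kΩ = 0.0211 mA.
In the active region I_C = β·I_B = 75 × 0.0211 = 1.58 mA.
Collector loop: V_CE = V_CC − I_C·R_C = 18 − 1.58×1.5 = 15.6 V.
Since V_CE = 15.6 V > V_CE(sat) ≈ 0.2 V, the transistor is in the active region as assumed.

I_C ≈ 1.6 mA, V_CE ≈ 16 V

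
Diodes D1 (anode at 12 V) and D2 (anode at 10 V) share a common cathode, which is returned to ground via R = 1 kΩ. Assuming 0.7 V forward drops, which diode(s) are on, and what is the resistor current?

Assume both conduct. Then node N would need to be at both 12−0.7 = 11.3 V and 10−0.7 = 9.3 V, which is impossible.
Assume only D1 conducts: V_N = 12 − 0.7 = 11.3 V, so I_R = 11.3/1 = 11.3 mA.
Check D2: its anode-to-cathode voltage is 10 − 11.3 = -1.3 V < 0.7 V, so it is off. The assumption is consistent.

Only D1 conducts; I_R ≈ 11 mA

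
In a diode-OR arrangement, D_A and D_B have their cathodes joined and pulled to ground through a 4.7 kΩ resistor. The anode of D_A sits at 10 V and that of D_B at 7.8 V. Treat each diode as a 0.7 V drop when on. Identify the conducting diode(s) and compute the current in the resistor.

Assume both conduct. Then node N would need to be at both 10−0.7 = 9.3 V and 7.8−0.7 = 7.1 V, which is impossible.
Assume only D_A conducts: V_N = 10 − 0.7 = 9.3 V, so I_R = 9.3/4.7 = 1.98 mA.
Check D_B: its anode-to-cathode voltage is 7.8 − 9.3 = -1.5 V < 0.7 V, so it is off. The assumption is consistent.

Only D_A conducts; I_R ≈ 2 mA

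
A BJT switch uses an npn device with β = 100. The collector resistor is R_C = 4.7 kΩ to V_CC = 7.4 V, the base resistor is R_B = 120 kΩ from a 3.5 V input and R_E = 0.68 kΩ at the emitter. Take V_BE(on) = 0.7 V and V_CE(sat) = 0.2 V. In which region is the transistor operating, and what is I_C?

Assume active: I_B = (3.5 − 0.7)/(120 + 101×0.68) = 0.0148 mA, I_C = β·I_B = 1.48 mA.
Then V_CE = 7.4 − 1.48×4.7 − 1.5×0.68 = -0.594 V < 0.2 V — the active assumption fails.
Re-solve with V_CE = 0.2 V. KCL at the emitter: V_E/R_E = (V_BB−0.7−V_E)/R_B + (V_CC−0.2−V_E)/R_C, giving V_E = 0.919 V.
I_C = (V_CC − 0.2 − V_E)/R_C = (7.2 − 0.919)/4.7 = 1.34 mA.
Check: I_B = (2.8 − 0.919)/120 = 0.0157 mA, and β·I_B = 1.57 mA > I_C, confirming saturation.

saturation; I_C ≈ 1.3 mA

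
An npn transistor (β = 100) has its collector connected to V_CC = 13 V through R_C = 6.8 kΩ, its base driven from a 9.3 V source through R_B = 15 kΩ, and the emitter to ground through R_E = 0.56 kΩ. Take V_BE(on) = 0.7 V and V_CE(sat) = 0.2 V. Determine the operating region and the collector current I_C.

saturation; I_C ≈ 1.7 mA

Assume active: I_B = (9.3 − 0.7)/(15 + 101×0.56) = 0.12 mA, I_C = β·I_B = 12 mA.
Then V_CE = 13 − 12×6.8 − 12.1×0.56 = -75.5 V < 0.2 V — the active assumption fails.
Re-solve with V_CE = 0.2 V. KCL at the emitter: V_E/R_E = (V_BB−0.7−V_E)/R_B + (V_CC−0.2−V_E)/R_C, giving V_E = 1.23 V.
I_C = (V_CC − 0.2 − V_E)/R_C = (12.8 − 1.23)/6.8 = 1.7 mA.
Check: I_B = (8.6 − 1.23)/15 = 0.491 mA, and β·I_B = 49.1 mA > I_C, confirming saturation.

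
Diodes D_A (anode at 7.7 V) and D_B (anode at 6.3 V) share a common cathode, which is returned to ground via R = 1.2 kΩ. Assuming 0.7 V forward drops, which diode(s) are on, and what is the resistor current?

Only D_A conducts; I_R ≈ 5.8 mA

Assume both conduct. Then node N would need to be at both 7.7−0.7 = 7 V and 6.3−0.7 = 5.6 V, which is impossible.
Assume only D_A conducts: V_N = 7.7 − 0.7 = 7 V, so I_R = 7/1.2 = 5.83 mA.
Check D_B: its anode-to-cathode voltage is 6.3 − 7 = -0.7 V < 0.7 V, so it is off. The assumption is consistent.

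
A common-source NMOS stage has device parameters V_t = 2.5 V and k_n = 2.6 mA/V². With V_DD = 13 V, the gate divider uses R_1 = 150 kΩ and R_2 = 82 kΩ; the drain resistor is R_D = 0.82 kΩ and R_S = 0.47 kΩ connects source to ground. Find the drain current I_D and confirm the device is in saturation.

V_G = V_DD·R_2/(R_1+R_2) = 13×82/232 = 4.59 V.
Assume saturation: I_D = (k_n/2)(V_GS − V_t)² with V_GS = V_G − I_D·R_S = 4.59 − 0.47·I_D.
Substituting gives 0.287·I_D² − 3.56·I_D + 5.7 = 0, with roots I_D = 1.89 or 10.5 mA.
The root I_D = 10.5 mA gives V_GS = -0.343 V ≤ V_t, so take I_D = 1.89 mA.
Then V_GS = 3.71 V and V_DS = V_DD − I_D(R_D+R_S) = 13 − 1.89×1.29 = 10.6 V.
Saturation requires V_DS ≥ V_GS − V_t = 1.21 V; 10.6 ≥ 1.21 ✓.

I_D ≈ 1.9 mA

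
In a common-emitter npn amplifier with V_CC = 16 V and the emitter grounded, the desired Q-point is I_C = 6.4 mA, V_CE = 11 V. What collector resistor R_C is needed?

R_C ≈ 0.78 kΩ

Collector loop: V_CC = I_C·R_C + V_CE.
R_C = (V_CC − V_CE)/I_C = (16 − 11)/6.4 = 0.781 kΩ.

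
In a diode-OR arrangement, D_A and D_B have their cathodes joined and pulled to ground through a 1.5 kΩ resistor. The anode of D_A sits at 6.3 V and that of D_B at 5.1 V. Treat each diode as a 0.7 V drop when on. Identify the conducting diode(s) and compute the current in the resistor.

Assume both conduct. Then node N would need to be at both 6.3−0.7 = 5.6 V and 5.1−0.7 = 4.4 V, which is impossible.
Assume only D_A conducts: V_N = 6.3 − 0.7 = 5.6 V, so I_R = 5.6/1.5 = 3.73 mA.
Check D_B: its anode-to-cathode voltage is 5.1 − 5.6 = -0.5 V < 0.7 V, so it is off. The assumption is consistent.

Only D_A conducts; I_R ≈ 3.7 mA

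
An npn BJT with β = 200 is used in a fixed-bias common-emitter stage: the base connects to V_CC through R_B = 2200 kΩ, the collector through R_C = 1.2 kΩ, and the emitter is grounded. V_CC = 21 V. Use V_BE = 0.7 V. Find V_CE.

V_CE ≈ 19 V

Base loop: V_CC = I_B·R_B + V_BE, so I_B = (21 − 0.7)/2200 kΩ = 0.00923 mA.
In the active region I_C = β·I_B = 200 × 0.00923 = 1.85 mA.
Collector loop: V_CE = V_CC − I_C·R_C = 21 − 1.85×1.2 = 18.8 V.
Since V_CE = 18.8 V > V_CE(sat) ≈ 0.2 V, the transistor is in the active region as assumed.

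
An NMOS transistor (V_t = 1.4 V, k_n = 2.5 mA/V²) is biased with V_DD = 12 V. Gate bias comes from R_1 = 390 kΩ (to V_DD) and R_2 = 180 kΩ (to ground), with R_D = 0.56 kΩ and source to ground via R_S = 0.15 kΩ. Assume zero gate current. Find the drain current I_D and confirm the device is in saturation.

V_G = V_DD·R_2/(R_1+R_2) = 12×180/570 = 3.79 V.
Assume saturation: I_D = (k_n/2)(V_GS − V_t)² with V_GS = V_G − I_D·R_S = 3.79 − 0.15·I_D.
Substituting gives 0.0281·I_D² − 1.9·I_D + 7.14 = 0, with roots I_D = 4 or 63.4 mA.
The root I_D = 63.4 mA gives V_GS = -5.72 V ≤ V_t, so take I_D = 4 mA.
Then V_GS = 3.19 V and V_DS = V_DD − I_D(R_D+R_S) = 12 − 4×0.71 = 9.16 V.
Saturation requires V_DS ≥ V_GS − V_t = 1.79 V; 9.16 ≥ 1.79 ✓.

I_D ≈ 4 mA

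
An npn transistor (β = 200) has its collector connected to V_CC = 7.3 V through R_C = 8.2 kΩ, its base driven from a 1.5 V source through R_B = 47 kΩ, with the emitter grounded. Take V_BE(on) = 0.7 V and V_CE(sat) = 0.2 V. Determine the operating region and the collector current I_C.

saturation; I_C ≈ 0.87 mA

Assume active: I_B = (1.5 − 0.7)/47 = 0.017 mA, giving I_C = β·I_B = 3.4 mA.
But then V_CE = 7.3 − 3.4×8.2 = -20.6 V < V_CE(sat) = 0.2 V — impossible in the active region.
So the transistor is saturated. With V_CE = 0.2 V, I_C = (V_CC − 0.2)/R_C = 7.1/8.2 = 0.866 mA.
Check: β·I_B = 3.4 mA > I_C = 0.866 mA, confirming saturation.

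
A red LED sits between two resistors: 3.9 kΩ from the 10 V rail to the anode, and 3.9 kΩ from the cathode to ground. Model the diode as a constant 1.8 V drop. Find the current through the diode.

The two resistors are in series with the diode, so KVL gives 10 = I·3.9 + 1.8 + I·3.9.
I = (10 − 1.8) / (3.9 + 3.9) kΩ = 8.2 / 7.8 = 1.05 mA.

I ≈ 1.1 mA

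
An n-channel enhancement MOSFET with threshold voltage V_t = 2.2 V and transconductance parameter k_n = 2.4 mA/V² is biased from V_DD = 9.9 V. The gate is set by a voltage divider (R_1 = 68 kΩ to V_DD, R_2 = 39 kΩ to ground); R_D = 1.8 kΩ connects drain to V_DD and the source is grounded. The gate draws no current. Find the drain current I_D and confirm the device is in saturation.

I_D ≈ 2.4 mA

V_G = V_DD·R_2/(R_1+R_2) = 9.9×39/107 = 3.61 V. With the source grounded, V_GS = V_G = 3.61 V.
Assume saturation: I_D = (k_n/2)(V_GS − V_t)² = (2.4/2)×(3.61 − 2.2)² = 1.2×1.41² = 2.38 mA.
V_DS = V_DD − I_D·R_D = 9.9 − 2.38×1.8 = 5.62 V.
Saturation requires V_DS ≥ V_GS − V_t = 1.41 V; 5.62 ≥ 1.41 ✓.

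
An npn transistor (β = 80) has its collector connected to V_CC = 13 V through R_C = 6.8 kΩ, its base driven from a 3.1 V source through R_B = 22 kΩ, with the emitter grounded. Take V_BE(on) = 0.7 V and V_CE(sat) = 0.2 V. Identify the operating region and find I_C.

Assume active: I_B = (3.1 − 0.7)/22 = 0.109 mA, giving I_C = β·I_B = 8.73 mA.
But then V_CE = 13 − 8.73×6.8 = -46.3 V < V_CE(sat) = 0.2 V — impossible in the active region.
So the transistor is saturated. With V_CE = 0.2 V, I_C = (V_CC − 0.2)/R_C = 12.8/6.8 = 1.88 mA.
Check: β·I_B = 8.73 mA > I_C = 1.88 mA, confirming saturation.

saturation; I_C ≈ 1.9 mA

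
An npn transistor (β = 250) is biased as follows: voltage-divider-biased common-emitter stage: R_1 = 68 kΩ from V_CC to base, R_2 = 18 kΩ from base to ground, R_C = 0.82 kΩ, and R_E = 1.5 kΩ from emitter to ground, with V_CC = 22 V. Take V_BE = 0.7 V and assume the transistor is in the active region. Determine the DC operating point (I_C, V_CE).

Thevenize the base divider: V_Th = V_CC·R_2/(R_1+R_2) = 22×18/86 = 4.6 V, R_Th = R_1‖R_2 = 14.2 kΩ.
Base-emitter loop: V_Th = I_B·R_Th + V_BE + (β+1)I_B·R_E, so I_B = (4.6 − 0.7) / (14.2 + 251×1.5) = 0.00999 mA.
I_C = β·I_B = 250×0.00999 = 2.5 mA, and I_E = (β+1)I_B = 2.51 mA.
V_CE = V_CC − I_C·R_C − I_E·R_E = 22 − 2.5×0.82 − 2.51×1.5 = 16.2 V.
V_CE = 16.2 V > 0.2 V confirms active-region operation.

I_C ≈ 2.5 mA, V_CE ≈ 16 V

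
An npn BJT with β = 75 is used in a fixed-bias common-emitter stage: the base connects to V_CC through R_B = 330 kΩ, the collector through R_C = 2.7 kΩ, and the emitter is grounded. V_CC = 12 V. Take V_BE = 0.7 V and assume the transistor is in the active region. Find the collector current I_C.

Base loop: V_CC = I_B·R_B + V_BE, so I_B = (12 − 0.7)/330 kΩ = 0.0342 mA.
In the active region I_C = β·I_B = 75 × 0.0342 = 2.57 mA.
Collector loop: V_CE = V_CC − I_C·R_C = 12 − 2.57×2.7 = 5.07 V.
Since V_CE = 5.07 V > V_CE(sat) ≈ 0.2 V, the transistor is in the active region as assumed.

I_C ≈ 2.6 mA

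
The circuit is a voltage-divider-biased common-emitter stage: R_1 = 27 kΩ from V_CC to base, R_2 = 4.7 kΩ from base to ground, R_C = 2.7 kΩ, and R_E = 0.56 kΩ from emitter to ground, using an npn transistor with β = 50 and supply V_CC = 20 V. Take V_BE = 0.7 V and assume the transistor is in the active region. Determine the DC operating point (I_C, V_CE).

I_C ≈ 3.5 mA, V_CE ≈ 8.6 V

Thevenize the base divider: V_Th = V_CC·R_2/(R_1+R_2) = 20×4.7/31.7 = 2.97 V, R_Th = R_1‖R_2 = 4 kΩ.
Base-emitter loop: V_Th = I_B·R_Th + V_BE + (β+1)I_B·R_E, so I_B = (2.97 − 0.7) / (4 + 51×0.56) = 0.0696 mA.
I_C = β·I_B = 50×0.0696 = 3.48 mA, and I_E = (β+1)I_B = 3.55 mA.
V_CE = V_CC − I_C·R_C − I_E·R_E = 20 − 3.48×2.7 − 3.55×0.56 = 8.62 V.
V_CE = 8.62 V > 0.2 V confirms active-region operation.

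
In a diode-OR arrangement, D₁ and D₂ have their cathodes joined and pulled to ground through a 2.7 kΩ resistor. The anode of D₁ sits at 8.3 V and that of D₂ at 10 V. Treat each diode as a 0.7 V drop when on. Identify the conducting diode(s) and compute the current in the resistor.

Assume both conduct. Then node N would need to be at both 8.3−0.7 = 7.6 V and 10−0.7 = 9.3 V, which is impossible.
Assume only D₂ conducts: V_N = 10 − 0.7 = 9.3 V, so I_R = 9.3/2.7 = 3.44 mA.
Check D₁: its anode-to-cathode voltage is 8.3 − 9.3 = -1 V < 0.7 V, so it is off. The assumption is consistent.

Only D₂ conducts; I_R ≈ 3.4 mA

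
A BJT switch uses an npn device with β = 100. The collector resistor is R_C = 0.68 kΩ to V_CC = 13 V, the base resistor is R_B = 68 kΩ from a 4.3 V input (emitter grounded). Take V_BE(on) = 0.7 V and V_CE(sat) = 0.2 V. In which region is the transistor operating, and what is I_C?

Assume active. Base-emitter loop: I_B = (V_BB − V_BE)/R_B = (4.3 − 0.7)/68 = 0.0529 mA.
I_C = β·I_B = 100×0.0529 = 5.29 mA.
V_CE = V_CC − I_C·R_C = 13 − 5.29×0.68 = 9.4 V > V_CE(sat), so the active-region assumption holds.

active; I_C ≈ 5.3 mA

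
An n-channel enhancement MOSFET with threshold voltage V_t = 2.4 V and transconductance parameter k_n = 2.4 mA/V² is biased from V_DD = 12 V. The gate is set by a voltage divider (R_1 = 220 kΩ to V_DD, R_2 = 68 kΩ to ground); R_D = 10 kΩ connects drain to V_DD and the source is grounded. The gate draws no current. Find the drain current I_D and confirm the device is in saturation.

I_D ≈ 0.23 mA

V_G = V_DD·R_2/(R_1+R_2) = 12×68/288 = 2.83 V. With the source grounded, V_GS = V_G = 2.83 V.
Assume saturation: I_D = (k_n/2)(V_GS − V_t)² = (2.4/2)×(2.83 − 2.4)² = 1.2×0.433² = 0.225 mA.
V_DS = V_DD − I_D·R_D = 12 − 0.225×10 = 9.75 V.
Saturation requires V_DS ≥ V_GS − V_t = 0.433 V; 9.75 ≥ 0.433 ✓.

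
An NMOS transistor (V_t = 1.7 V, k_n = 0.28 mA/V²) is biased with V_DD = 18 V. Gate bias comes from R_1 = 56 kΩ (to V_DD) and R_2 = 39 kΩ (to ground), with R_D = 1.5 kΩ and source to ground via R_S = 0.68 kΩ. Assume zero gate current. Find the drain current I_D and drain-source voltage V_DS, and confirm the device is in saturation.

I_D ≈ 2.3 mA, V_DS ≈ 13 V

V_G = V_DD·R_2/(R_1+R_2) = 18×39/95 = 7.39 V.
Assume saturation: I_D = (k_n/2)(V_GS − V_t)² with V_GS = V_G − I_D·R_S = 7.39 − 0.68·I_D.
Substituting gives 0.0647·I_D² − 2.08·I_D + 4.53 = 0, with roots I_D = 2.35 or 29.8 mA.
The root I_D = 29.8 mA gives V_GS = -12.9 V ≤ V_t, so take I_D = 2.35 mA.
Then V_GS = 5.79 V and V_DS = V_DD − I_D(R_D+R_S) = 18 − 2.35×2.18 = 12.9 V.
Saturation requires V_DS ≥ V_GS − V_t = 4.09 V; 12.9 ≥ 4.09 ✓.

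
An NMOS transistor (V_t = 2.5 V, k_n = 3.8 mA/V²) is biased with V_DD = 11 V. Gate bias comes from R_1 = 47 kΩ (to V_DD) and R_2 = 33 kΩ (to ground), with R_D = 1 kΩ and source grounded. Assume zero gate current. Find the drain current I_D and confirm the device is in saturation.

V_G = V_DD·R_2/(R_1+R_2) = 11×33/80 = 4.54 V. With the source grounded, V_GS = V_G = 4.54 V.
Assume saturation: I_D = (k_n/2)(V_GS − V_t)² = (3.8/2)×(4.54 − 2.5)² = 1.9×2.04² = 7.89 mA.
V_DS = V_DD − I_D·R_D = 11 − 7.89×1 = 3.11 V.
Saturation requires V_DS ≥ V_GS − V_t = 2.04 V; 3.11 ≥ 2.04 ✓.

I_D ≈ 7.9 mA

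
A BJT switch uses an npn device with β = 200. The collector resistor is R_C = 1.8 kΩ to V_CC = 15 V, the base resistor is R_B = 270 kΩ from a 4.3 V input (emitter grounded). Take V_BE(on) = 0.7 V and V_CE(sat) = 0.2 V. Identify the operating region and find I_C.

active; I_C ≈ 2.7 mA

Assume active. Base-emitter loop: I_B = (V_BB − V_BE)/R_B = (4.3 − 0.7)/270 = 0.0133 mA.
I_C = β·I_B = 200×0.0133 = 2.67 mA.
V_CE = V_CC − I_C·R_C = 15 − 2.67×1.8 = 10.2 V > V_CE(sat), so the active-region assumption holds.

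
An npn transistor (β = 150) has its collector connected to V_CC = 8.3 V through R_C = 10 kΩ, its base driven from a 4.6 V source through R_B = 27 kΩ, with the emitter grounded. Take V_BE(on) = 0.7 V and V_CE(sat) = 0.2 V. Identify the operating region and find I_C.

Assume active: I_B = (4.6 − 0.7)/27 = 0.144 mA, giving I_C = β·I_B = 21.7 mA.
But then V_CE = 8.3 − 21.7×10 = -208 V < V_CE(sat) = 0.2 V — impossible in the active region.
So the transistor is saturated. With V_CE = 0.2 V, I_C = (V_CC − 0.2)/R_C = 8.1/10 = 0.81 mA.
Check: β·I_B = 21.7 mA > I_C = 0.81 mA, confirming saturation.

saturation; I_C ≈ 0.81 mA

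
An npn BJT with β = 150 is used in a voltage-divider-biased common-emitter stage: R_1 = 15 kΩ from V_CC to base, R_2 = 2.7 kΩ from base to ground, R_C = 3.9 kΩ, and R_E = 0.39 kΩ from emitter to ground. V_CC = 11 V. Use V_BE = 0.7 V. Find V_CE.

Thevenize the base divider: V_Th = V_CC·R_2/(R_1+R_2) = 11×2.7/17.7 = 1.68 V, R_Th = R_1‖R_2 = 2.29 kΩ.
Base-emitter loop: V_Th = I_B·R_Th + V_BE + (β+1)I_B·R_E, so I_B = (1.68 − 0.7) / (2.29 + 151×0.39) = 0.016 mA.
I_C = β·I_B = 150×0.016 = 2.4 mA, and I_E = (β+1)I_B = 2.41 mA.
V_CE = V_CC − I_C·R_C − I_E·R_E = 11 − 2.4×3.9 − 2.41×0.39 = 0.707 V.
V_CE = 0.707 V > 0.2 V confirms active-region operation.

V_CE ≈ 0.71 V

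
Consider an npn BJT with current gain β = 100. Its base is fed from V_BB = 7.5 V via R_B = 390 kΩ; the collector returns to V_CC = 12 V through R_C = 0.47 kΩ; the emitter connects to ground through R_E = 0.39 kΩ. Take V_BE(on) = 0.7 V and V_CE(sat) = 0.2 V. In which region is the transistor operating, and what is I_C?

Assume active. Base-emitter loop: I_B = (V_BB − V_BE)/(R_B + (β+1)R_E) = (7.5 − 0.7)/(390 + 101×0.39) = 0.0158 mA.
I_C = β·I_B = 100×0.0158 = 1.58 mA.
V_CE = V_CC − I_C·R_C − I_E·R_E = 12 − 1.58×0.47 − 1.6×0.39 = 10.6 V > V_CE(sat), so the active-region assumption holds.

active; I_C ≈ 1.6 mA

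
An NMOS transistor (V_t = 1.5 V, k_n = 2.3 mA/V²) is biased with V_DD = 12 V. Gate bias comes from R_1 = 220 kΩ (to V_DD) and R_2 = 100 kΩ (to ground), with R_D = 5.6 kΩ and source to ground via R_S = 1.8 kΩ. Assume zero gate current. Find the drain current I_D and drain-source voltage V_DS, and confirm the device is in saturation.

V_G = V_DD·R_2/(R_1+R_2) = 12×100/320 = 3.75 V.
Assume saturation: I_D = (k_n/2)(V_GS − V_t)² with V_GS = V_G − I_D·R_S = 3.75 − 1.8·I_D.
Substituting gives 3.73·I_D² − 10.3·I_D + 5.82 = 0, with roots I_D = 0.79 or 1.98 mA.
The root I_D = 1.98 mA gives V_GS = 0.188 V ≤ V_t, so take I_D = 0.79 mA.
Then V_GS = 2.33 V and V_DS = V_DD − I_D(R_D+R_S) = 12 − 0.79×7.4 = 6.16 V.
Saturation requires V_DS ≥ V_GS − V_t = 0.829 V; 6.16 ≥ 0.829 ✓.

I_D ≈ 0.79 mA, V_DS ≈ 6.2 V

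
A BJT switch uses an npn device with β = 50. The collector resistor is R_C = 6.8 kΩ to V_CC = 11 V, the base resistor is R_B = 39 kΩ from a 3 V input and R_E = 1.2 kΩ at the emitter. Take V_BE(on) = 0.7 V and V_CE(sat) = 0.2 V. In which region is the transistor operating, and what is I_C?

Assume active. Base-emitter loop: I_B = (V_BB − V_BE)/(R_B + (β+1)R_E) = (3 − 0.7)/(39 + 51×1.2) = 0.023 mA.
I_C = β·I_B = 50×0.023 = 1.15 mA.
V_CE = V_CC − I_C·R_C − I_E·R_E = 11 − 1.15×6.8 − 1.17×1.2 = 1.79 V > V_CE(sat), so the active-region assumption holds.

active; I_C ≈ 1.1 mA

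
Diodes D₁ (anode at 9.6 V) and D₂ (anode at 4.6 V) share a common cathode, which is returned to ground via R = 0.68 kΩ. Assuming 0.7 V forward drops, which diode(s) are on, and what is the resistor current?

Assume both conduct. Then node N would need to be at both 9.6−0.7 = 8.9 V and 4.6−0.7 = 3.9 V, which is impossible.
Assume only D₁ conducts: V_N = 9.6 − 0.7 = 8.9 V, so I_R = 8.9/0.68 = 13.1 mA.
Check D₂: its anode-to-cathode voltage is 4.6 − 8.9 = -4.3 V < 0.7 V, so it is off. The assumption is consistent.

Only D₁ conducts; I_R ≈ 13 mA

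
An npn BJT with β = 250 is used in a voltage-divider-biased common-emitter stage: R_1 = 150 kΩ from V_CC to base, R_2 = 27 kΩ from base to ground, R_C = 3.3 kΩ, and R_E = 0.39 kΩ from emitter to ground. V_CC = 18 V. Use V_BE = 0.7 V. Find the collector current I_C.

I_C ≈ 4.2 mA

Thevenize the base divider: V_Th = V_CC·R_2/(R_1+R_2) = 18×27/177 = 2.75 V, R_Th = R_1‖R_2 = 22.9 kΩ.
Base-emitter loop: V_Th = I_B·R_Th + V_BE + (β+1)I_B·R_E, so I_B = (2.75 − 0.7) / (22.9 + 251×0.39) = 0.0169 mA.
I_C = β·I_B = 250×0.0169 = 4.23 mA, and I_E = (β+1)I_B = 4.25 mA.
V_CE = V_CC − I_C·R_C − I_E·R_E = 18 − 4.23×3.3 − 4.25×0.39 = 2.37 V.
V_CE = 2.37 V > 0.2 V confirms active-region operation.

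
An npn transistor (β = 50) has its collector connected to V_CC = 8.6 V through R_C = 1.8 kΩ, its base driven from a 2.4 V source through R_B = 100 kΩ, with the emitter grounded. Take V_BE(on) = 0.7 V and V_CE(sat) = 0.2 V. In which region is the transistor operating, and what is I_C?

active; I_C ≈ 0.85 mA

Assume active. Base-emitter loop: I_B = (V_BB − V_BE)/R_B = (2.4 − 0.7)/100 = 0.017 mA.
I_C = β·I_B = 50×0.017 = 0.85 mA.
V_CE = V_CC − I_C·R_C = 8.6 − 0.85×1.8 = 7.07 V > V_CE(sat), so the active-region assumption holds.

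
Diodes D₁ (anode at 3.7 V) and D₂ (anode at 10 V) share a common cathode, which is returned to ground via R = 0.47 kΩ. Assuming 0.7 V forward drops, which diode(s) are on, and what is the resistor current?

Assume both conduct. Then node N would need to be at both 3.7−0.7 = 3 V and 10−0.7 = 9.3 V, which is impossible.
Assume only D₂ conducts: V_N = 10 − 0.7 = 9.3 V, so I_R = 9.3/0.47 = 19.8 mA.
Check D₁: its anode-to-cathode voltage is 3.7 − 9.3 = -5.6 V < 0.7 V, so it is off. The assumption is consistent.

Only D₂ conducts; I_R ≈ 20 mA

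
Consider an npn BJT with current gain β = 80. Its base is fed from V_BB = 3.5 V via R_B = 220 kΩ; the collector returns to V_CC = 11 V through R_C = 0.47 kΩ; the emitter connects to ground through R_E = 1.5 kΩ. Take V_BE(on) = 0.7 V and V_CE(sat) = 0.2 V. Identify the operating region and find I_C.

Assume active. Base-emitter loop: I_B = (V_BB − V_BE)/(R_B + (β+1)R_E) = (3.5 − 0.7)/(220 + 81×1.5) = 0.0082 mA.
I_C = β·I_B = 80×0.0082 = 0.656 mA.
V_CE = V_CC − I_C·R_C − I_E·R_E = 11 − 0.656×0.47 − 0.664×1.5 = 9.7 V > V_CE(sat), so the active-region assumption holds.

active; I_C ≈ 0.66 mA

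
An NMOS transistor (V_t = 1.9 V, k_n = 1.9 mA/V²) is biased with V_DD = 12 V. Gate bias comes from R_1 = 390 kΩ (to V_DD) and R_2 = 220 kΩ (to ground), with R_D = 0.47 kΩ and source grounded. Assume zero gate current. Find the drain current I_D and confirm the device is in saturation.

I_D ≈ 5.6 mA

V_G = V_DD·R_2/(R_1+R_2) = 12×220/610 = 4.33 V. With the source grounded, V_GS = V_G = 4.33 V.
Assume saturation: I_D = (k_n/2)(V_GS − V_t)² = (1.9/2)×(4.33 − 1.9)² = 0.95×2.43² = 5.6 mA.
V_DS = V_DD − I_D·R_D = 12 − 5.6×0.47 = 9.37 V.
Saturation requires V_DS ≥ V_GS − V_t = 2.43 V; 9.37 ≥ 2.43 ✓.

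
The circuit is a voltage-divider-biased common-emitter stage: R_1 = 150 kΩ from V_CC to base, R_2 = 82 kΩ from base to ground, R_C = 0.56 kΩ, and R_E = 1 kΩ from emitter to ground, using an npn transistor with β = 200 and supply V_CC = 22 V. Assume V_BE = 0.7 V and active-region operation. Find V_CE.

Thevenize the base divider: V_Th = V_CC·R_2/(R_1+R_2) = 22×82/232 = 7.78 V, R_Th = R_1‖R_2 = 53 kΩ.
Base-emitter loop: V_Th = I_B·R_Th + V_BE + (β+1)I_B·R_E, so I_B = (7.78 − 0.7) / (53 + 201×1) = 0.0279 mA.
I_C = β·I_B = 200×0.0279 = 5.57 mA, and I_E = (β+1)I_B = 5.6 mA.
V_CE = V_CC − I_C·R_C − I_E·R_E = 22 − 5.57×0.56 − 5.6×1 = 13.3 V.
V_CE = 13.3 V > 0.2 V confirms active-region operation.

V_CE ≈ 13 V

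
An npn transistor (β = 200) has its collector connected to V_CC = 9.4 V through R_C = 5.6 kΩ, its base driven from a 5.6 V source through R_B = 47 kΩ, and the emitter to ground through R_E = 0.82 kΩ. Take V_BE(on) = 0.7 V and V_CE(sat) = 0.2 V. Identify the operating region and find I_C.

Assume active: I_B = (5.6 − 0.7)/(47 + 201×0.82) = 0.0231 mA, I_C = β·I_B = 4.63 mA.
Then V_CE = 9.4 − 4.63×5.6 − 4.65×0.82 = -20.3 V < 0.2 V — the active assumption fails.
Re-solve with V_CE = 0.2 V. KCL at the emitter: V_E/R_E = (V_BB−0.7−V_E)/R_B + (V_CC−0.2−V_E)/R_C, giving V_E = 1.23 V.
I_C = (V_CC − 0.2 − V_E)/R_C = (9.2 − 1.23)/5.6 = 1.42 mA.
Check: I_B = (4.9 − 1.23)/47 = 0.0781 mA, and β·I_B = 15.6 mA > I_C, confirming saturation.

saturation; I_C ≈ 1.4 mA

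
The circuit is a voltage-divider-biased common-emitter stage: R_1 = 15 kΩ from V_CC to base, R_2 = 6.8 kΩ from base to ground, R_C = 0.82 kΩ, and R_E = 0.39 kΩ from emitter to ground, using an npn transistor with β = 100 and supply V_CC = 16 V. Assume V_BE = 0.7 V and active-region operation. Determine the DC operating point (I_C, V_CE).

Thevenize the base divider: V_Th = V_CC·R_2/(R_1+R_2) = 16×6.8/21.8 = 4.99 V, R_Th = R_1‖R_2 = 4.68 kΩ.
Base-emitter loop: V_Th = I_B·R_Th + V_BE + (β+1)I_B·R_E, so I_B = (4.99 − 0.7) / (4.68 + 101×0.39) = 0.0974 mA.
I_C = β·I_B = 100×0.0974 = 9.74 mA, and I_E = (β+1)I_B = 9.83 mA.
V_CE = V_CC − I_C·R_C − I_E·R_E = 16 − 9.74×0.82 − 9.83×0.39 = 4.18 V.
V_CE = 4.18 V > 0.2 V confirms active-region operation.

I_C ≈ 9.7 mA, V_CE ≈ 4.2 V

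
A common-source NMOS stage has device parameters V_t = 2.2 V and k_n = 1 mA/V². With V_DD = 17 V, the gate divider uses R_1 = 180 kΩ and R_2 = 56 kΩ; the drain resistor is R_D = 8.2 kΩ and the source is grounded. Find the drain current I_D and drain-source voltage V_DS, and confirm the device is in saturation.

V_G = V_DD·R_2/(R_1+R_2) = 17×56/236 = 4.03 V. With the source grounded, V_GS = V_G = 4.03 V.
Assume saturation: I_D = (k_n/2)(V_GS − V_t)² = (1/2)×(4.03 − 2.2)² = 0.5×1.83² = 1.68 mA.
V_DS = V_DD − I_D·R_D = 17 − 1.68×8.2 = 3.21 V.
Saturation requires V_DS ≥ V_GS − V_t = 1.83 V; 3.21 ≥ 1.83 ✓.

I_D ≈ 1.7 mA, V_DS ≈ 3.2 V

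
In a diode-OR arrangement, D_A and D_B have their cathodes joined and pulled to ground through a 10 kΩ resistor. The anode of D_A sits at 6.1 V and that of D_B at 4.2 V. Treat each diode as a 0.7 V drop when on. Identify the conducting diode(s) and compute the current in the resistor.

Assume both conduct. Then node N would need to be at both 6.1−0.7 = 5.4 V and 4.2−0.7 = 3.5 V, which is impossible.
Assume only D_A conducts: V_N = 6.1 − 0.7 = 5.4 V, so I_R = 5.4/10 = 0.54 mA.
Check D_B: its anode-to-cathode voltage is 4.2 − 5.4 = -1.2 V < 0.7 V, so it is off. The assumption is consistent.

Only D_A conducts; I_R ≈ 0.54 mA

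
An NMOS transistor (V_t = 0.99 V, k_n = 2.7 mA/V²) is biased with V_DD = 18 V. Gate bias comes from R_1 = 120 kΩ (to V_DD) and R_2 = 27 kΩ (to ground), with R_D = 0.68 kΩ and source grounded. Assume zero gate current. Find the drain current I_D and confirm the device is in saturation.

I_D ≈ 7.2 mA

V_G = V_DD·R_2/(R_1+R_2) = 18×27/147 = 3.31 V. With the source grounded, V_GS = V_G = 3.31 V.
Assume saturation: I_D = (k_n/2)(V_GS − V_t)² = (2.7/2)×(3.31 − 0.99)² = 1.35×2.32² = 7.24 mA.
V_DS = V_DD − I_D·R_D = 18 − 7.24×0.68 = 13.1 V.
Saturation requires V_DS ≥ V_GS − V_t = 2.32 V; 13.1 ≥ 2.32 ✓.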